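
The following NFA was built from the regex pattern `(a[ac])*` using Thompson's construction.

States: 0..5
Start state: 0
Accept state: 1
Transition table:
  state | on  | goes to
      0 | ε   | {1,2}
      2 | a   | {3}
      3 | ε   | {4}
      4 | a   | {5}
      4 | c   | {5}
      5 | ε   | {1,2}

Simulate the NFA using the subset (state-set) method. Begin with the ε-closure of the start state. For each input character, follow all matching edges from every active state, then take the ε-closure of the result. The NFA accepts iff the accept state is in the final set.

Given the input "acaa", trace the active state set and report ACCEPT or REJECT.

initial (ε-close {0}): {0,1,2}
'a' @ 1: {3,4}
'c' @ 2: {1,2,5}  ✓accept
'a' @ 3: {3,4}
'a' @ 4: {1,2,5}  ✓accept
end set {1,2,5} — state 1 in

Answer: ACCEPT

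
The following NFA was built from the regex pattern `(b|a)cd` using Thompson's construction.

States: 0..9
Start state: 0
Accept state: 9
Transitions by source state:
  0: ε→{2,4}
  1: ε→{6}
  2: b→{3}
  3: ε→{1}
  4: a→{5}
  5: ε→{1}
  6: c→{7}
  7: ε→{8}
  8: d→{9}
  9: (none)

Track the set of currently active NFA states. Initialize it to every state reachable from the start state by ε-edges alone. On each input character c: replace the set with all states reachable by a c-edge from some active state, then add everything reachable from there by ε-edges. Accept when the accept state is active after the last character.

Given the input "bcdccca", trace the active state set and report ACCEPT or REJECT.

Answer: REJECT

Steps:
S₀ = ε-closure({0}) = {0,2,4}
'b' @ 1: {1,3,6}
'c' @ 2: {7,8}
'd' @ 3: {9}  ✓accept
'c' @ 4: {}  — dead — no transitions
rest 'cca' ignored (set empty)
final: {}; accept 9 not in set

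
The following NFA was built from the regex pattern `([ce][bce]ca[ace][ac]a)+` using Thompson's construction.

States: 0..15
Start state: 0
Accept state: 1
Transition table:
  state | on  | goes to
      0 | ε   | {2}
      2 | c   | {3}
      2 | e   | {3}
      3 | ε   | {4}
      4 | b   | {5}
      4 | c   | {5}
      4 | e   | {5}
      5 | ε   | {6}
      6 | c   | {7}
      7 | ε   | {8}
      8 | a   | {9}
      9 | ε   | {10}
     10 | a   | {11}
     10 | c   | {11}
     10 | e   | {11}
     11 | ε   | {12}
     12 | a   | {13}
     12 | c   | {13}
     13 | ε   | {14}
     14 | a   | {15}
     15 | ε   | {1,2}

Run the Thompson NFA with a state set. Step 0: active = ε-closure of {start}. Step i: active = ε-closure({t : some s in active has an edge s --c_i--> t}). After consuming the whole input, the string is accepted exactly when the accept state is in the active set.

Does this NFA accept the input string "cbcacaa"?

S₀ = ε-closure({0}) = {0,2}
'c' @ 1: {3,4}
'b' @ 2: {5,6}
'c' @ 3: {7,8}
'a' @ 4: {9,10}
'c' @ 5: {11,12}
'a' @ 6: {13,14}
'a' @ 7: {1,2,15}  [accepting]
final: {1,2,15}; accept 1 in set

Answer: ACCEPT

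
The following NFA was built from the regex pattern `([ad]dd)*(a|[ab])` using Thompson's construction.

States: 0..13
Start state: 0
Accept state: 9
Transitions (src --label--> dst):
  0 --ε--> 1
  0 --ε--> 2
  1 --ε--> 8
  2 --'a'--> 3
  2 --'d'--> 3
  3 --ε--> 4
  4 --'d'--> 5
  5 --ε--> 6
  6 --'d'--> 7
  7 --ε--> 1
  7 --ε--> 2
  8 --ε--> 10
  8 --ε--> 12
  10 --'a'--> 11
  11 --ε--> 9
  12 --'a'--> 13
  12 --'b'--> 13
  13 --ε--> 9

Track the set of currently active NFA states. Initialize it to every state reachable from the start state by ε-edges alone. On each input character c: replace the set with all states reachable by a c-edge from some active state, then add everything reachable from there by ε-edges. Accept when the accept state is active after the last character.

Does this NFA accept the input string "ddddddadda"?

Answer: ACCEPT

Trace:
start: ε-closure({0}) = {0,1,2,8,10,12}
'd' @ 1: {3,4}
'd' @ 2: {5,6}
'd' @ 3: {1,2,7,8,10,12}
'd' @ 4: {3,4}
'd' @ 5: {5,6}
'd' @ 6: {1,2,7,8,10,12}
'a' @ 7: {3,4,9,11,13}  [accepting]
'd' @ 8: {5,6}
'd' @ 9: {1,2,7,8,10,12}
'a' @ 10: {3,4,9,11,13}  [accepting]
end set {3,4,9,11,13} — state 9 in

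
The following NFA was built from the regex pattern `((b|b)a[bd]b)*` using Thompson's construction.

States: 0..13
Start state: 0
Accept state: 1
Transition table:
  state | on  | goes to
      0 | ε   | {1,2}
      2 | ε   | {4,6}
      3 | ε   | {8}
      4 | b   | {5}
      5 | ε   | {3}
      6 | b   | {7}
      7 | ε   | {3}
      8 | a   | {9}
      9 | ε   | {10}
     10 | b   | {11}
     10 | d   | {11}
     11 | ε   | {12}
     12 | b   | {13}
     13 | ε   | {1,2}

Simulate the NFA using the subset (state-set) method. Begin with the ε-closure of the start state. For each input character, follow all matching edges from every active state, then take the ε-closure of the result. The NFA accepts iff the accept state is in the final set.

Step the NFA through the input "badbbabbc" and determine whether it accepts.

Answer: REJECT

Derivation:
start: ε-closure({0}) = {0,1,2,4,6}
'b' @ 1: {3,5,7,8}
'a' @ 2: {9,10}
'd' @ 3: {11,12}
'b' @ 4: {1,2,4,6,13}  (accept∈set)
'b' @ 5: {3,5,7,8}
'a' @ 6: {9,10}
'b' @ 7: {11,12}
'b' @ 8: {1,2,4,6,13}  (accept∈set)
'c' @ 9: {}  — dead — no transitions
after full input: {}  (accept=1 not in)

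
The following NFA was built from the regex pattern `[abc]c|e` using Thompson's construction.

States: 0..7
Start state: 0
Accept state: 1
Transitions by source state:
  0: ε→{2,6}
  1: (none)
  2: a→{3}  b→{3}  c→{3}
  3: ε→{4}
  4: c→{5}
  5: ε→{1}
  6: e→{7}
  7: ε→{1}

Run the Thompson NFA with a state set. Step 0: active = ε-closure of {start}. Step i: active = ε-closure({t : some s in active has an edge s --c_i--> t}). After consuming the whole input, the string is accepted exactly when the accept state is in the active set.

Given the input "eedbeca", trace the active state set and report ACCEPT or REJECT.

start: ε-closure({0}) = {0,2,6}
'e' @ 1: {1,7}  (accept∈set)
'e' @ 2: {}  — dead — no transitions
rest 'dbeca' ignored (set empty)
after full input: {}  (accept=1 not in)

Answer: REJECT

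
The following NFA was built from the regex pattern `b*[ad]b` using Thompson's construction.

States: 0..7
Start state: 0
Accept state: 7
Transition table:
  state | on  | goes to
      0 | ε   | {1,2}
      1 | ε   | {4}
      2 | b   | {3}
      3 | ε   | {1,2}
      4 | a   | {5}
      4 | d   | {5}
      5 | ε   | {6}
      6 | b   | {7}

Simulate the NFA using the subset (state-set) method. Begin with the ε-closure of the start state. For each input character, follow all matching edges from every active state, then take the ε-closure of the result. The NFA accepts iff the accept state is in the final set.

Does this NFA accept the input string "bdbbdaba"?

Answer: REJECT

Derivation:
start: ε-closure({0}) = {0,1,2,4}
'b' @ 1: {1,2,3,4}
'd' @ 2: {5,6}
'b' @ 3: {7}  (accept∈set)
'b' @ 4: {}  — dead — no transitions
rest 'daba' ignored (set empty)
after full input: {}  (accept=7 not in)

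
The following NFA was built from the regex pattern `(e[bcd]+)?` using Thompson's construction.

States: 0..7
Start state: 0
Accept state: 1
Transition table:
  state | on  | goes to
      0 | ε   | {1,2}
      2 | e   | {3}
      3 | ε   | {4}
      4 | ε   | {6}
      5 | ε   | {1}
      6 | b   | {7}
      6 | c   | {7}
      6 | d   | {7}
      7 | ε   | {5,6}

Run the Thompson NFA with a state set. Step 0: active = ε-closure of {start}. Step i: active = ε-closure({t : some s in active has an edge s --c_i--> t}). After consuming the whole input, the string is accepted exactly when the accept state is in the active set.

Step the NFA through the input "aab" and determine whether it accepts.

initial (ε-close {0}): {0,1,2}
'a' @ 1: {}  — dead — no transitions
rest 'ab' ignored (set empty)
final: {}; accept 1 not in set

Answer: REJECT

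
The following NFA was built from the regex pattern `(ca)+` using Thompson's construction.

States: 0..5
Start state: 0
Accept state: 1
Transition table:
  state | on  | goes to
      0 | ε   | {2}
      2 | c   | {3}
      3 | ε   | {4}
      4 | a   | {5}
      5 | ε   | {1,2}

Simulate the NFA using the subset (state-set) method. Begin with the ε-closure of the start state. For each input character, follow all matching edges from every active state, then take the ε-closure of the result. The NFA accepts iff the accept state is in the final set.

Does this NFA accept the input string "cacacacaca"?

initial (ε-close {0}): {0,2}
'c' @ 1: {3,4}
'a' @ 2: {1,2,5}  ✓accept
'c' @ 3: {3,4}
'a' @ 4: {1,2,5}  ✓accept
'c' @ 5: {3,4}
'a' @ 6: {1,2,5}  ✓accept
'c' @ 7: {3,4}
'a' @ 8: {1,2,5}  ✓accept
'c' @ 9: {3,4}
'a' @ 10: {1,2,5}  ✓accept
after full input: {1,2,5}  (accept=1 in)

Answer: ACCEPT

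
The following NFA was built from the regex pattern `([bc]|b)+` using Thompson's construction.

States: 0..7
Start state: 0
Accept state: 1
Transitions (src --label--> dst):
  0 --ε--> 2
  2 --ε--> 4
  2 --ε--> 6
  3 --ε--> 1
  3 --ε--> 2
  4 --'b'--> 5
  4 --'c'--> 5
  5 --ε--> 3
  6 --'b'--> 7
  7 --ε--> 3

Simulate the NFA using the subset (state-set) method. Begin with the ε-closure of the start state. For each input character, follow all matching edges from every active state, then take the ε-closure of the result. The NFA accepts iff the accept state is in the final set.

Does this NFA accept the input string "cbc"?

start: ε-closure({0}) = {0,2,4,6}
'c' @ 1: {1,2,3,4,5,6}  ✓accept
'b' @ 2: {1,2,3,4,5,6,7}  ✓accept
'c' @ 3: {1,2,3,4,5,6}  ✓accept
final: {1,2,3,4,5,6}; accept 1 in set

Answer: ACCEPT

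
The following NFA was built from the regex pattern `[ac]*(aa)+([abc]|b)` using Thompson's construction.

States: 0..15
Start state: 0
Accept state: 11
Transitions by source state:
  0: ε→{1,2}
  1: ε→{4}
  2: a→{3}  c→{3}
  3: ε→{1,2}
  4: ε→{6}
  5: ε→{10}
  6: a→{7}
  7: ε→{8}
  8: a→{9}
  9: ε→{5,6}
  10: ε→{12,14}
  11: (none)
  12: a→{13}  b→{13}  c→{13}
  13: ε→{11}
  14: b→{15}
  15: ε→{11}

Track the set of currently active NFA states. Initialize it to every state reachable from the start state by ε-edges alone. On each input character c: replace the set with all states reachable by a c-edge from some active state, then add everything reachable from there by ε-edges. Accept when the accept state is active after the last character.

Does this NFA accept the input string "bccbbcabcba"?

start: ε-closure({0}) = {0,1,2,4,6}
'b' @ 1: {}  — no active states
rest 'ccbbcabcba' ignored (set empty)
final: {}; accept 11 not in set

Answer: REJECT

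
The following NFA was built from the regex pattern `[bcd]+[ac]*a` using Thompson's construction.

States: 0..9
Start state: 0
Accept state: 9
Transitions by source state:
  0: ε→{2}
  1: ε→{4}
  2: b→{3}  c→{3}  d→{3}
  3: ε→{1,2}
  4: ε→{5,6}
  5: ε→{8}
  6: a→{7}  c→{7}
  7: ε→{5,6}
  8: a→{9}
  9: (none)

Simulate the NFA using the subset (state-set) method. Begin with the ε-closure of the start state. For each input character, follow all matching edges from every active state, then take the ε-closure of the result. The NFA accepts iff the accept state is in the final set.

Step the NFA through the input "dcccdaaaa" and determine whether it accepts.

S₀ = ε-closure({0}) = {0,2}
'd' @ 1: {1,2,3,4,5,6,8}
'c' @ 2: {1,2,3,4,5,6,7,8}
'c' @ 3: {1,2,3,4,5,6,7,8}
'c' @ 4: {1,2,3,4,5,6,7,8}
'd' @ 5: {1,2,3,4,5,6,8}
'a' @ 6: {5,6,7,8,9}  (accept∈set)
'a' @ 7: {5,6,7,8,9}  (accept∈set)
'a' @ 8: {5,6,7,8,9}  (accept∈set)
'a' @ 9: {5,6,7,8,9}  (accept∈set)
after full input: {5,6,7,8,9}  (accept=9 in)

Answer: ACCEPT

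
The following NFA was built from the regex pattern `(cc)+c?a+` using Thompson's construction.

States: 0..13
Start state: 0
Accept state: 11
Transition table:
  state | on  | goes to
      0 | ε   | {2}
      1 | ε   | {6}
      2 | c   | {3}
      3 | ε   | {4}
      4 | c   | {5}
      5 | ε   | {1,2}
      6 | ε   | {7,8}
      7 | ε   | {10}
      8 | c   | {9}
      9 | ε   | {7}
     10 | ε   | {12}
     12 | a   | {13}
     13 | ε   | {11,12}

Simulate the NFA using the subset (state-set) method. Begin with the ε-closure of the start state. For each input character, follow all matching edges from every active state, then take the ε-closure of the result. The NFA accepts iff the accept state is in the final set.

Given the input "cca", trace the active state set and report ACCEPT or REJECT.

initial (ε-close {0}): {0,2}
'c' @ 1: {3,4}
'c' @ 2: {1,2,5,6,7,8,10,12}
'a' @ 3: {11,12,13}  (accept∈set)
end set {11,12,13} — state 11 in

Answer: ACCEPT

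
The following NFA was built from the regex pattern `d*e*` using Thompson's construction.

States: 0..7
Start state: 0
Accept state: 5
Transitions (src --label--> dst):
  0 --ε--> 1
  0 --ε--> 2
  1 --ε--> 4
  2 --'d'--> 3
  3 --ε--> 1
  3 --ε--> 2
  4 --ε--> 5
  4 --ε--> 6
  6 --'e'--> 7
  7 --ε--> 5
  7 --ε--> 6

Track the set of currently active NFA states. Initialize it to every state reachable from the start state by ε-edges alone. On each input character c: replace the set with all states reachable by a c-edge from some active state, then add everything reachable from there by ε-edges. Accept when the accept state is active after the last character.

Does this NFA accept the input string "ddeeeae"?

initial (ε-close {0}): {0,1,2,4,5,6}
'd' @ 1: {1,2,3,4,5,6}  [accepting]
'd' @ 2: {1,2,3,4,5,6}  [accepting]
'e' @ 3: {5,6,7}  [accepting]
'e' @ 4: {5,6,7}  [accepting]
'e' @ 5: {5,6,7}  [accepting]
'a' @ 6: {}  — state set empty
rest 'e' ignored (set empty)
end set {} — state 5 not in

Answer: REJECT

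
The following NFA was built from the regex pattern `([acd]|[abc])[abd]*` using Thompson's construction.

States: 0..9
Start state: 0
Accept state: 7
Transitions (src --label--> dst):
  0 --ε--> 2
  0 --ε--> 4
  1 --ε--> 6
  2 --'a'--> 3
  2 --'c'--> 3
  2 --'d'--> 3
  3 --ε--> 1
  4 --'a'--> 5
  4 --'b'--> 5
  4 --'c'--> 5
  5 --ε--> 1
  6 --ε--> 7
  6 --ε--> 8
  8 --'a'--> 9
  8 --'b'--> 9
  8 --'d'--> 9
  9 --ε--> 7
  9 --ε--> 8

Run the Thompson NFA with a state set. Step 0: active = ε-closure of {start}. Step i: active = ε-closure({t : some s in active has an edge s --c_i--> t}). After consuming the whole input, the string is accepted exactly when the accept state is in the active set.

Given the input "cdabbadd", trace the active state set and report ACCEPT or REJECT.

Answer: ACCEPT

Trace:
initial (ε-close {0}): {0,2,4}
'c' @ 1: {1,3,5,6,7,8}  [accepting]
'd' @ 2: {7,8,9}  [accepting]
'a' @ 3: {7,8,9}  [accepting]
'b' @ 4: {7,8,9}  [accepting]
'b' @ 5: {7,8,9}  [accepting]
'a' @ 6: {7,8,9}  [accepting]
'd' @ 7: {7,8,9}  [accepting]
'd' @ 8: {7,8,9}  [accepting]
after full input: {7,8,9}  (accept=7 in)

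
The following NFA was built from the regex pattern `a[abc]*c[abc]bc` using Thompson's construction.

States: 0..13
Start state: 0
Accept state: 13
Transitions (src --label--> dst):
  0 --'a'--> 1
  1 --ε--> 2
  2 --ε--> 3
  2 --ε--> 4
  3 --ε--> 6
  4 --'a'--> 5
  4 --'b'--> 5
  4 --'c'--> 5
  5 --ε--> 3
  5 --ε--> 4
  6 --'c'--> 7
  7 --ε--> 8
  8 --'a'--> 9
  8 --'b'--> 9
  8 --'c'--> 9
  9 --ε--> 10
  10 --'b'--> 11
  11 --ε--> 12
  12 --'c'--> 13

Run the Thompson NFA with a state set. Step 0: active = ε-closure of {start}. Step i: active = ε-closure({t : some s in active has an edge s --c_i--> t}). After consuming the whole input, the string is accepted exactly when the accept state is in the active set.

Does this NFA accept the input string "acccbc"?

Answer: ACCEPT

Derivation:
start: ε-closure({0}) = {0}
'a' @ 1: {1,2,3,4,6}
'c' @ 2: {3,4,5,6,7,8}
'c' @ 3: {3,4,5,6,7,8,9,10}
'c' @ 4: {3,4,5,6,7,8,9,10}
'b' @ 5: {3,4,5,6,9,10,11,12}
'c' @ 6: {3,4,5,6,7,8,13}  (accept∈set)
final: {3,4,5,6,7,8,13}; accept 13 in set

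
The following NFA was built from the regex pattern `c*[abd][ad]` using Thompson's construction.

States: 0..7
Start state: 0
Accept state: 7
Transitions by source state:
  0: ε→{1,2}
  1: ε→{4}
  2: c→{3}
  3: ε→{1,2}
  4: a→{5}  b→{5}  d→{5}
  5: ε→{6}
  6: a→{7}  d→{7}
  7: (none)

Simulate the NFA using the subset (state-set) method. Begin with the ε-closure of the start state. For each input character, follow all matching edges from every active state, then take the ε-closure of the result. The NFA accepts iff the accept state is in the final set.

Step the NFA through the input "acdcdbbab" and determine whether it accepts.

S₀ = ε-closure({0}) = {0,1,2,4}
'a' @ 1: {5,6}
'c' @ 2: {}  — state set empty
rest 'dcdbbab' ignored (set empty)
final: {}; accept 7 not in set

Answer: REJECT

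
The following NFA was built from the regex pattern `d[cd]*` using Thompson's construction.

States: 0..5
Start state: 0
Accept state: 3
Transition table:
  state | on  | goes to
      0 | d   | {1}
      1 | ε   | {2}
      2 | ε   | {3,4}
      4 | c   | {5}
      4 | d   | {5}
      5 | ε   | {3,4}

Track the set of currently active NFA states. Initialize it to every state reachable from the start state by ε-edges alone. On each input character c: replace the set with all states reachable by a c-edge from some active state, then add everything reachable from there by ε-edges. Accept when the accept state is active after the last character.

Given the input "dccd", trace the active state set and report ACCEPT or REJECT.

Answer: ACCEPT

Steps:
start: ε-closure({0}) = {0}
'd' @ 1: {1,2,3,4}  [accepting]
'c' @ 2: {3,4,5}  [accepting]
'c' @ 3: {3,4,5}  [accepting]
'd' @ 4: {3,4,5}  [accepting]
end set {3,4,5} — state 3 in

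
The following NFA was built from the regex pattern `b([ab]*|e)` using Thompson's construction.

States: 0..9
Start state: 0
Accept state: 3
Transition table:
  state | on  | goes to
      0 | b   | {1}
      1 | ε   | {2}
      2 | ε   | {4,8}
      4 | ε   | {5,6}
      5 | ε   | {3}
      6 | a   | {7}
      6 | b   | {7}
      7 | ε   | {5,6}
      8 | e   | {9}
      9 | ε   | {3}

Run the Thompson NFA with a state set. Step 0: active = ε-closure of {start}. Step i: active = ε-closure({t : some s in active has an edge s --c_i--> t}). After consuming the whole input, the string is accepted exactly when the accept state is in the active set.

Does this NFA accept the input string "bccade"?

Answer: REJECT

Derivation:
S₀ = ε-closure({0}) = {0}
'b' @ 1: {1,2,3,4,5,6,8}  [accepting]
'c' @ 2: {}  — dead — no transitions
rest 'cade' ignored (set empty)
end set {} — state 3 not in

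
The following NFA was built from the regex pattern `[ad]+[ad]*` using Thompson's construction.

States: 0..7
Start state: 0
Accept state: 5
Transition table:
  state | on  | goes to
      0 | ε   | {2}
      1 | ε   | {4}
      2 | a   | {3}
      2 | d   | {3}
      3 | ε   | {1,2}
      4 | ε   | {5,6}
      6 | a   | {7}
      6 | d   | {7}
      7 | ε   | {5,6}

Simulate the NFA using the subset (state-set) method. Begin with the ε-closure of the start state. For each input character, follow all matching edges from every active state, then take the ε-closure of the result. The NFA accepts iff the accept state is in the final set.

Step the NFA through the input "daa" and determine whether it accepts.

initial (ε-close {0}): {0,2}
'd' @ 1: {1,2,3,4,5,6}  (accept∈set)
'a' @ 2: {1,2,3,4,5,6,7}  (accept∈set)
'a' @ 3: {1,2,3,4,5,6,7}  (accept∈set)
after full input: {1,2,3,4,5,6,7}  (accept=5 in)

Answer: ACCEPT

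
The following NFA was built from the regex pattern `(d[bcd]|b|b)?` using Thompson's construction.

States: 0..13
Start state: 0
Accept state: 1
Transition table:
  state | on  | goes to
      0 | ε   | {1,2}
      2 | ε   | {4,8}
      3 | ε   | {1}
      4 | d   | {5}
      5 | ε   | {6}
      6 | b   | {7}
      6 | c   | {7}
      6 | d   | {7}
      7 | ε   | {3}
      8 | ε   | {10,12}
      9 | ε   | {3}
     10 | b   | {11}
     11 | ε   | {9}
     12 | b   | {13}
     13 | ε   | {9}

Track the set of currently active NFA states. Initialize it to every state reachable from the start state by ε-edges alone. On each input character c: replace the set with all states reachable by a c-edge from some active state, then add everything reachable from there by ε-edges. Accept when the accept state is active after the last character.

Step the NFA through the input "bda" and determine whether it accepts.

Answer: REJECT

Derivation:
initial (ε-close {0}): {0,1,2,4,8,10,12}
'b' @ 1: {1,3,9,11,13}  ✓accept
'd' @ 2: {}  — state set empty
rest 'a' ignored (set empty)
after full input: {}  (accept=1 not in)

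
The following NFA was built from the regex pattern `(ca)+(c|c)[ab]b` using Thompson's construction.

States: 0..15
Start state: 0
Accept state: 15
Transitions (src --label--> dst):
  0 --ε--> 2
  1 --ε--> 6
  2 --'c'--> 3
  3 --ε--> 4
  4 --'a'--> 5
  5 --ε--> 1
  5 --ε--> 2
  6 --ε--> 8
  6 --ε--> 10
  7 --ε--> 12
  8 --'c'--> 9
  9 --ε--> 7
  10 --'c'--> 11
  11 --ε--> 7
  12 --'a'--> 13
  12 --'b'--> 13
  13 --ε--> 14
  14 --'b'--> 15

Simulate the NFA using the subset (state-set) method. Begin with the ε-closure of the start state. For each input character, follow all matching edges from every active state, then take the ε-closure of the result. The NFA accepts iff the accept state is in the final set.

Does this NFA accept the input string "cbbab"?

S₀ = ε-closure({0}) = {0,2}
'c' @ 1: {3,4}
'b' @ 2: {}  — state set empty
rest 'bab' ignored (set empty)
end set {} — state 15 not in

Answer: REJECT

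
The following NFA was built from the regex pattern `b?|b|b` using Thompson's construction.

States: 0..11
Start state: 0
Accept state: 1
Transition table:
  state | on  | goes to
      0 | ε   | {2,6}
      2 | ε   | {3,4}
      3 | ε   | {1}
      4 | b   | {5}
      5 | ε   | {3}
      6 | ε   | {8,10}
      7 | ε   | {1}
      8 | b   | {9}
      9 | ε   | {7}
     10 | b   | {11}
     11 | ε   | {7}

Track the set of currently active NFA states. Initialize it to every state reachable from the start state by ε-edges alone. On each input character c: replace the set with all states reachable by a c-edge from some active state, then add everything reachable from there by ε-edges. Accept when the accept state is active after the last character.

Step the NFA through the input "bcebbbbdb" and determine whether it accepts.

Answer: REJECT

Derivation:
initial (ε-close {0}): {0,1,2,3,4,6,8,10}
'b' @ 1: {1,3,5,7,9,11}  ✓accept
'c' @ 2: {}  — state set empty
rest 'ebbbbdb' ignored (set empty)
final: {}; accept 1 not in set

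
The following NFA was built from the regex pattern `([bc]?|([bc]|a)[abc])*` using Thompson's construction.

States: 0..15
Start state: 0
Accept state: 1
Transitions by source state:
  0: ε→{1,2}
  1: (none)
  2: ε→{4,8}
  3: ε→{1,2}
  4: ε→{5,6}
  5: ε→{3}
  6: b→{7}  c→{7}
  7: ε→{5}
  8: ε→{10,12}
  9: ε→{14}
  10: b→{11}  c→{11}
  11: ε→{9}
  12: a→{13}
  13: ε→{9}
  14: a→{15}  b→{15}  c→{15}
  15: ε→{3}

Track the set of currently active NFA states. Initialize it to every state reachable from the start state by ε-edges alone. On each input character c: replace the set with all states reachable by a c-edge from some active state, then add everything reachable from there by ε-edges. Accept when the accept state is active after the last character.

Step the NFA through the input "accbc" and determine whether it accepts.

Answer: ACCEPT

Derivation:
start: ε-closure({0}) = {0,1,2,3,4,5,6,8,10,12}
'a' @ 1: {9,13,14}
'c' @ 2: {1,2,3,4,5,6,8,10,12,15}  (accept∈set)
'c' @ 3: {1,2,3,4,5,6,7,8,9,10,11,12,14}  (accept∈set)
'b' @ 4: {1,2,3,4,5,6,7,8,9,10,11,12,14,15}  (accept∈set)
'c' @ 5: {1,2,3,4,5,6,7,8,9,10,11,12,14,15}  (accept∈set)
after full input: {1,2,3,4,5,6,7,8,9,10,11,12,14,15}  (accept=1 in)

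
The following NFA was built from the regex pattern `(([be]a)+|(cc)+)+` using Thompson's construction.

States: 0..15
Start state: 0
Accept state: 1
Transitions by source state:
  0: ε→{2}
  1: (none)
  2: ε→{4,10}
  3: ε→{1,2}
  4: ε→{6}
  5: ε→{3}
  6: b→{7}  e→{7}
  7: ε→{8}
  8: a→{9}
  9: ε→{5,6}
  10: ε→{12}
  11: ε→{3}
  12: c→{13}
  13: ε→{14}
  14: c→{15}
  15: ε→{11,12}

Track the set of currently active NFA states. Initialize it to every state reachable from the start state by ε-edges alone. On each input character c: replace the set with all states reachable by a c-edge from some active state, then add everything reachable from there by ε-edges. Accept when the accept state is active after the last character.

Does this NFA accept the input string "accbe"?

S₀ = ε-closure({0}) = {0,2,4,6,10,12}
'a' @ 1: {}  — state set empty
rest 'ccbe' ignored (set empty)
after full input: {}  (accept=1 not in)

Answer: REJECT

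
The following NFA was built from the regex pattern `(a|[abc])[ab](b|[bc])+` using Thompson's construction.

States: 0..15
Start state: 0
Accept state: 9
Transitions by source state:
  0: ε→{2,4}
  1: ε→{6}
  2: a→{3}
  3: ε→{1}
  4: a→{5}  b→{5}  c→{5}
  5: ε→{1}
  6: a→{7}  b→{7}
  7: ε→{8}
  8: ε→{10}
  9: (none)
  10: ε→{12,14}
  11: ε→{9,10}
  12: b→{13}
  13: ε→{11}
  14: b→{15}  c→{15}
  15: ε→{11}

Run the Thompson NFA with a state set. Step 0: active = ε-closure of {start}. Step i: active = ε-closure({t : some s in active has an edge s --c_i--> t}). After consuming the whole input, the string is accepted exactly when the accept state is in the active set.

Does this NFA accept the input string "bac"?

Answer: ACCEPT

Steps:
start: ε-closure({0}) = {0,2,4}
'b' @ 1: {1,5,6}
'a' @ 2: {7,8,10,12,14}
'c' @ 3: {9,10,11,12,14,15}  ✓accept
final: {9,10,11,12,14,15}; accept 9 in set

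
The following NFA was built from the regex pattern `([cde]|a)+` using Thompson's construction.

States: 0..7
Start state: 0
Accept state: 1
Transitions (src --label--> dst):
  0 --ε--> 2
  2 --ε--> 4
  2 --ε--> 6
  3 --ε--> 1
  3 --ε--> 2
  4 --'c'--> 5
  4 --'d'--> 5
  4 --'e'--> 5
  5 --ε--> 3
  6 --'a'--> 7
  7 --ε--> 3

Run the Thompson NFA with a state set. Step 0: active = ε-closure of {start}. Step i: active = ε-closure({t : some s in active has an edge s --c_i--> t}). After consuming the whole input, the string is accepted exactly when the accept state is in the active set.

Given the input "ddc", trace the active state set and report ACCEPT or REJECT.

initial (ε-close {0}): {0,2,4,6}
'd' @ 1: {1,2,3,4,5,6}  [accepting]
'd' @ 2: {1,2,3,4,5,6}  [accepting]
'c' @ 3: {1,2,3,4,5,6}  [accepting]
final: {1,2,3,4,5,6}; accept 1 in set

Answer: ACCEPT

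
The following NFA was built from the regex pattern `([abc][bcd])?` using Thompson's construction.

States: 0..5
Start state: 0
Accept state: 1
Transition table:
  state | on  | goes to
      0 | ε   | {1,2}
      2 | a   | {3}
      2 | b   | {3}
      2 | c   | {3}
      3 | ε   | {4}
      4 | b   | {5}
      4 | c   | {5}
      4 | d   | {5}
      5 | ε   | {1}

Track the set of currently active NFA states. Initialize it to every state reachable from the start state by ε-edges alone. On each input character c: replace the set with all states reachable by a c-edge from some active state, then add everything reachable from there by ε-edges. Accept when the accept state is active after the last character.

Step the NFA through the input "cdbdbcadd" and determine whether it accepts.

initial (ε-close {0}): {0,1,2}
'c' @ 1: {3,4}
'd' @ 2: {1,5}  (accept∈set)
'b' @ 3: {}  — no active states
rest 'dbcadd' ignored (set empty)
final: {}; accept 1 not in set

Answer: REJECT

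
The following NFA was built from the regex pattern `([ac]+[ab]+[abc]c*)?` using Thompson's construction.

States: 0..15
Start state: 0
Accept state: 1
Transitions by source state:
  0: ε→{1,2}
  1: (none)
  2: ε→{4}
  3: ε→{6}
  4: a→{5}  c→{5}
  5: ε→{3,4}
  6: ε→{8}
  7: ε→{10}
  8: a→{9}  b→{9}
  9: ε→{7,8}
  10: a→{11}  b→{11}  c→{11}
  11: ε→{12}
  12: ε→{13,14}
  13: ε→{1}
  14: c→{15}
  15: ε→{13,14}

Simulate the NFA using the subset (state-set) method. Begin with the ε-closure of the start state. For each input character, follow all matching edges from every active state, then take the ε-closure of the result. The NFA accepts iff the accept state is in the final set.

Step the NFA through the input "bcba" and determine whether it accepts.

initial (ε-close {0}): {0,1,2,4}
'b' @ 1: {}  — dead — no transitions
rest 'cba' ignored (set empty)
end set {} — state 1 not in

Answer: REJECT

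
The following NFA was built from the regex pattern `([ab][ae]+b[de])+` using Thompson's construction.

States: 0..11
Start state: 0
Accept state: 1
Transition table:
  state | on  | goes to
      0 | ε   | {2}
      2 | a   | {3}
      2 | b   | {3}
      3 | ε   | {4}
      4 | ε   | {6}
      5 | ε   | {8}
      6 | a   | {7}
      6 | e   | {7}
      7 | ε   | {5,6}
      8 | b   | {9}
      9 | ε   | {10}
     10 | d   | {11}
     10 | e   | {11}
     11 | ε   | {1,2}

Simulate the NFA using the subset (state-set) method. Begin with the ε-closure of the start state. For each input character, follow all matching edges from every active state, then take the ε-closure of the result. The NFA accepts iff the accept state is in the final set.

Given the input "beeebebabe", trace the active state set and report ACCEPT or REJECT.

Answer: ACCEPT

Derivation:
S₀ = ε-closure({0}) = {0,2}
'b' @ 1: {3,4,6}
'e' @ 2: {5,6,7,8}
'e' @ 3: {5,6,7,8}
'e' @ 4: {5,6,7,8}
'b' @ 5: {9,10}
'e' @ 6: {1,2,11}  [accepting]
'b' @ 7: {3,4,6}
'a' @ 8: {5,6,7,8}
'b' @ 9: {9,10}
'e' @ 10: {1,2,11}  [accepting]
end set {1,2,11} — state 1 in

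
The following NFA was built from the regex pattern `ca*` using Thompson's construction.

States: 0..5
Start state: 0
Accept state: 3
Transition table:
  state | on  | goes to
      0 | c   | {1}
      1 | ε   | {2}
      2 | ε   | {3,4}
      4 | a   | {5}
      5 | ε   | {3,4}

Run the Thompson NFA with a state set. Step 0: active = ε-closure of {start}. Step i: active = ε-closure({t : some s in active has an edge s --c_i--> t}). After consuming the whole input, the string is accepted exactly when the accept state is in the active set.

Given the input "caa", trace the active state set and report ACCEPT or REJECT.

Answer: ACCEPT

Steps:
S₀ = ε-closure({0}) = {0}
'c' @ 1: {1,2,3,4}  [accepting]
'a' @ 2: {3,4,5}  [accepting]
'a' @ 3: {3,4,5}  [accepting]
end set {3,4,5} — state 3 in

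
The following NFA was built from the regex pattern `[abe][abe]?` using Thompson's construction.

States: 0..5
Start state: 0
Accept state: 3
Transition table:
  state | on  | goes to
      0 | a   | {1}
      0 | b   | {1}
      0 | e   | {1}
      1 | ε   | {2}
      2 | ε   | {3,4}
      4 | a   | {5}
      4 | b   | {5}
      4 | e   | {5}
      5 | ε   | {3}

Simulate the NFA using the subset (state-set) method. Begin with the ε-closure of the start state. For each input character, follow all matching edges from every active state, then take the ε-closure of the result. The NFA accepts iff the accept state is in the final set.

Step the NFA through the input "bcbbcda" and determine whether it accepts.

initial (ε-close {0}): {0}
'b' @ 1: {1,2,3,4}  ✓accept
'c' @ 2: {}  — dead — no transitions
rest 'bbcda' ignored (set empty)
after full input: {}  (accept=3 not in)

Answer: REJECT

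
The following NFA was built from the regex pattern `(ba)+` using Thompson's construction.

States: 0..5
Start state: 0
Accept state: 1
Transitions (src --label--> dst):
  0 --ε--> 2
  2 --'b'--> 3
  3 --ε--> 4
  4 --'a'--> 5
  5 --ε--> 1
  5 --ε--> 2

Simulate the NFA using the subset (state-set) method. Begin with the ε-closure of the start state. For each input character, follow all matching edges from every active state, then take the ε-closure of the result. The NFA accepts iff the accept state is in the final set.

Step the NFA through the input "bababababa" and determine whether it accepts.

S₀ = ε-closure({0}) = {0,2}
'b' @ 1: {3,4}
'a' @ 2: {1,2,5}  [accepting]
'b' @ 3: {3,4}
'a' @ 4: {1,2,5}  [accepting]
'b' @ 5: {3,4}
'a' @ 6: {1,2,5}  [accepting]
'b' @ 7: {3,4}
'a' @ 8: {1,2,5}  [accepting]
'b' @ 9: {3,4}
'a' @ 10: {1,2,5}  [accepting]
end set {1,2,5} — state 1 in

Answer: ACCEPT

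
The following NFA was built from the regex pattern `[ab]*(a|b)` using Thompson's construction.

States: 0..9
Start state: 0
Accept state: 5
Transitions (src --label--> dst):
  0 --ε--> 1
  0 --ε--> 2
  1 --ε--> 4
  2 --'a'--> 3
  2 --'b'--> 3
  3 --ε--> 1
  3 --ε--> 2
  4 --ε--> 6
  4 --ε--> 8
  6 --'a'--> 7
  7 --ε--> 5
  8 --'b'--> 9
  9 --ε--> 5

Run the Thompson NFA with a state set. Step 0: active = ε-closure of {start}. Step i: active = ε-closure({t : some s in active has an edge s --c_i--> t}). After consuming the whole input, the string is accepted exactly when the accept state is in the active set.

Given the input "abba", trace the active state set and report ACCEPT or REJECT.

start: ε-closure({0}) = {0,1,2,4,6,8}
'a' @ 1: {1,2,3,4,5,6,7,8}  ✓accept
'b' @ 2: {1,2,3,4,5,6,8,9}  ✓accept
'b' @ 3: {1,2,3,4,5,6,8,9}  ✓accept
'a' @ 4: {1,2,3,4,5,6,7,8}  ✓accept
after full input: {1,2,3,4,5,6,7,8}  (accept=5 in)

Answer: ACCEPT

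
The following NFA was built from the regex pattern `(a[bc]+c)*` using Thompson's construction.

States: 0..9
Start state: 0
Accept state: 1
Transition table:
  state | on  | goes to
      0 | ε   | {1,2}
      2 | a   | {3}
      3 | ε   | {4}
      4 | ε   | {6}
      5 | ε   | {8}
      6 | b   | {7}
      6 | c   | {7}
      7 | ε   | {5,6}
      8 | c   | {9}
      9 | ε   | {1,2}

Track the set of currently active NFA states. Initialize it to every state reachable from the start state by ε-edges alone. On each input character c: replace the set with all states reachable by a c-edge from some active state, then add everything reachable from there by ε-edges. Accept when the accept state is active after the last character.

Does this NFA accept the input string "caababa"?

initial (ε-close {0}): {0,1,2}
'c' @ 1: {}  — state set empty
rest 'aababa' ignored (set empty)
end set {} — state 1 not in

Answer: REJECT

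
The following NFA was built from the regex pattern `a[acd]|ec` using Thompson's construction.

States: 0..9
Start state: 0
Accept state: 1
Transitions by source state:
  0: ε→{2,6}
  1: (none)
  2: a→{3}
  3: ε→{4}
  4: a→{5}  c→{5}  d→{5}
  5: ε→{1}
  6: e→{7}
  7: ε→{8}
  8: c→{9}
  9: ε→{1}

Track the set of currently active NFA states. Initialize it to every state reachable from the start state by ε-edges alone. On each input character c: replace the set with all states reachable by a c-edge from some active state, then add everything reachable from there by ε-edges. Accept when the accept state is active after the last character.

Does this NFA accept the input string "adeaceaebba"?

start: ε-closure({0}) = {0,2,6}
'a' @ 1: {3,4}
'd' @ 2: {1,5}  (accept∈set)
'e' @ 3: {}  — no active states
rest 'aceaebba' ignored (set empty)
final: {}; accept 1 not in set

Answer: REJECT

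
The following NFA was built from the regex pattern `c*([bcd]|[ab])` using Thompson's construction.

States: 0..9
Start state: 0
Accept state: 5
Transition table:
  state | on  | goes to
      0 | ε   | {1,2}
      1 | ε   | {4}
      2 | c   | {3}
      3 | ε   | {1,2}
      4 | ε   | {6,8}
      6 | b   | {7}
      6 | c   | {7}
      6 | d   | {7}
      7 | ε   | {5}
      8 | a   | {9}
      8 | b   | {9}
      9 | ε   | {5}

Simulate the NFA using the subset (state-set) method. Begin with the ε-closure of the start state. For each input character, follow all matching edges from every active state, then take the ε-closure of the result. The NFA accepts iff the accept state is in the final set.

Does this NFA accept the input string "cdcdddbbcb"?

S₀ = ε-closure({0}) = {0,1,2,4,6,8}
'c' @ 1: {1,2,3,4,5,6,7,8}  (accept∈set)
'd' @ 2: {5,7}  (accept∈set)
'c' @ 3: {}  — state set empty
rest 'dddbbcb' ignored (set empty)
final: {}; accept 5 not in set

Answer: REJECT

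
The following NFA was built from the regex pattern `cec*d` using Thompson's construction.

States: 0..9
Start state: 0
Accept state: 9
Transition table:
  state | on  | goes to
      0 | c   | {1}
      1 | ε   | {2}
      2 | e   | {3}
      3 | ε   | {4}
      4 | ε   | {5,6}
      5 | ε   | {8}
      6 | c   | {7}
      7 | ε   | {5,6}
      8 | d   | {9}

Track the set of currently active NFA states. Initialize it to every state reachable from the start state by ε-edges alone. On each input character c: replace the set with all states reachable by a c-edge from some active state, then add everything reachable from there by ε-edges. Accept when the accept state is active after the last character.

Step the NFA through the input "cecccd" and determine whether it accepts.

start: ε-closure({0}) = {0}
'c' @ 1: {1,2}
'e' @ 2: {3,4,5,6,8}
'c' @ 3: {5,6,7,8}
'c' @ 4: {5,6,7,8}
'c' @ 5: {5,6,7,8}
'd' @ 6: {9}  [accepting]
after full input: {9}  (accept=9 in)

Answer: ACCEPT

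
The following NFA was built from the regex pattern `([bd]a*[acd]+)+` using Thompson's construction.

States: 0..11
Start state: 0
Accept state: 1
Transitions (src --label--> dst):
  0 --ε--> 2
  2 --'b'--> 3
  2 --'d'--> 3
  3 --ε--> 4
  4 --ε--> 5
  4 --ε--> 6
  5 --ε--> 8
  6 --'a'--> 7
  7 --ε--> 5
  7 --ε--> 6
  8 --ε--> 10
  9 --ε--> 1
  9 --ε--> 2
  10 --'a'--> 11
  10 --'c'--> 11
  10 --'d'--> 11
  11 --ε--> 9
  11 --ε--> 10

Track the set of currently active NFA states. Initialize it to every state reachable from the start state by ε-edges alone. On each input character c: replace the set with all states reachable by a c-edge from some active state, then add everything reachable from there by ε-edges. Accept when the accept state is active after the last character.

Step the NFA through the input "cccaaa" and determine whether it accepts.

start: ε-closure({0}) = {0,2}
'c' @ 1: {}  — no active states
rest 'ccaaa' ignored (set empty)
final: {}; accept 1 not in set

Answer: REJECT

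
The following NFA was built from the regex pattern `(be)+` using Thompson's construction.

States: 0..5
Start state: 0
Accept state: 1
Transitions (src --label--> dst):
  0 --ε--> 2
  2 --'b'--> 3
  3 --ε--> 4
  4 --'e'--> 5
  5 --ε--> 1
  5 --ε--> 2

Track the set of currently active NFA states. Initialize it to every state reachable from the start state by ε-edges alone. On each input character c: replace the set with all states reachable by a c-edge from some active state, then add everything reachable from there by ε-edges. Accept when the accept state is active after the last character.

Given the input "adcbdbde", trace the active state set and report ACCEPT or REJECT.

Answer: REJECT

Derivation:
initial (ε-close {0}): {0,2}
'a' @ 1: {}  — state set empty
rest 'dcbdbde' ignored (set empty)
end set {} — state 1 not in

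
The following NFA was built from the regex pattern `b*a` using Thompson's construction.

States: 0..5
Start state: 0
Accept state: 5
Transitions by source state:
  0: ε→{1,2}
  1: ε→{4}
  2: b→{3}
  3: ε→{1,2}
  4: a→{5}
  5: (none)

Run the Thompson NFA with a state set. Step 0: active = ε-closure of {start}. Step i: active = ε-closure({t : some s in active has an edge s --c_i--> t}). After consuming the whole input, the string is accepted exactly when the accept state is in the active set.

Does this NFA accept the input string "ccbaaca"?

initial (ε-close {0}): {0,1,2,4}
'c' @ 1: {}  — no active states
rest 'cbaaca' ignored (set empty)
after full input: {}  (accept=5 not in)

Answer: REJECT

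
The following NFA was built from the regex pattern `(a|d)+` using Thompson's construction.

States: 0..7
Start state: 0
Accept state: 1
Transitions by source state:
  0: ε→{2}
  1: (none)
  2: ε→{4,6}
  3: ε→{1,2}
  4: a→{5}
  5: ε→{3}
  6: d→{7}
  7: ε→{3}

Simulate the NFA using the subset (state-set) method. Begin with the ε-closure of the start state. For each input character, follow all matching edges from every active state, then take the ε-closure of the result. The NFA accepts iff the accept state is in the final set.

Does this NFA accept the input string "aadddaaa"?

Answer: ACCEPT

Trace:
start: ε-closure({0}) = {0,2,4,6}
'a' @ 1: {1,2,3,4,5,6}  [accepting]
'a' @ 2: {1,2,3,4,5,6}  [accepting]
'd' @ 3: {1,2,3,4,6,7}  [accepting]
'd' @ 4: {1,2,3,4,6,7}  [accepting]
'd' @ 5: {1,2,3,4,6,7}  [accepting]
'a' @ 6: {1,2,3,4,5,6}  [accepting]
'a' @ 7: {1,2,3,4,5,6}  [accepting]
'a' @ 8: {1,2,3,4,5,6}  [accepting]
end set {1,2,3,4,5,6} — state 1 in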